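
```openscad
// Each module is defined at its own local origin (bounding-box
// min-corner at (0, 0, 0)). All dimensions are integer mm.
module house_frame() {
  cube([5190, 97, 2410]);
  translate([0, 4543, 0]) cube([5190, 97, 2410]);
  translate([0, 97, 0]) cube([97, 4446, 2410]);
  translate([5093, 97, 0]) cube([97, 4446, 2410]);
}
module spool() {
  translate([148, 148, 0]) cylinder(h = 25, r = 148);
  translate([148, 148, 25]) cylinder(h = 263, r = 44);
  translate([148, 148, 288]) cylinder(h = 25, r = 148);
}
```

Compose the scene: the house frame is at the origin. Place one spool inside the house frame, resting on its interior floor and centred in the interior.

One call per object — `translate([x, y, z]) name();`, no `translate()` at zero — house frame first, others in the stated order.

house_frame();
translate([2447, 2172, 0]) spool();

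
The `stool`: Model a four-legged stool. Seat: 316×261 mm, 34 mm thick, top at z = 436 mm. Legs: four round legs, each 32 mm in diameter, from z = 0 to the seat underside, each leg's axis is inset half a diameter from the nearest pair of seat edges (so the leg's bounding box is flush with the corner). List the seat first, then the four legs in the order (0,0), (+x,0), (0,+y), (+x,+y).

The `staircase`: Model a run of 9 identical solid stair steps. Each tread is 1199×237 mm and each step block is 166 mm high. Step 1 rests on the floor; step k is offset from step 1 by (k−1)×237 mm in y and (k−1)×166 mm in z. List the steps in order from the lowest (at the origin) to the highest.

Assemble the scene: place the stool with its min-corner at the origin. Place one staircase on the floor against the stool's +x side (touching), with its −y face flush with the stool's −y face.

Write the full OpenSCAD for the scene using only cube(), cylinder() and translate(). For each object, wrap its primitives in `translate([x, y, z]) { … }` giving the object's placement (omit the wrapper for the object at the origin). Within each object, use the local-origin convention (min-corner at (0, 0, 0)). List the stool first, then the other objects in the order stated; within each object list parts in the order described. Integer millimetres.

translate([0, 0, 402]) cube([316, 261, 34]);
translate([16, 16, 0]) cylinder(h = 402, r = 16);
translate([300, 16, 0]) cylinder(h = 402, r = 16);
translate([16, 245, 0]) cylinder(h = 402, r = 16);
translate([300, 245, 0]) cylinder(h = 402, r = 16);
translate([316, 0, 0]) {
  cube([1199, 237, 166]);
  translate([0, 237, 166]) cube([1199, 237, 166]);
  translate([0, 474, 332]) cube([1199, 237, 166]);
  translate([0, 711, 498]) cube([1199, 237, 166]);
  translate([0, 948, 664]) cube([1199, 237, 166]);
  translate([0, 1185, 830]) cube([1199, 237, 166]);
  translate([0, 1422, 996]) cube([1199, 237, 166]);
  translate([0, 1659, 1162]) cube([1199, 237, 166]);
  translate([0, 1896, 1328]) cube([1199, 237, 166]);
}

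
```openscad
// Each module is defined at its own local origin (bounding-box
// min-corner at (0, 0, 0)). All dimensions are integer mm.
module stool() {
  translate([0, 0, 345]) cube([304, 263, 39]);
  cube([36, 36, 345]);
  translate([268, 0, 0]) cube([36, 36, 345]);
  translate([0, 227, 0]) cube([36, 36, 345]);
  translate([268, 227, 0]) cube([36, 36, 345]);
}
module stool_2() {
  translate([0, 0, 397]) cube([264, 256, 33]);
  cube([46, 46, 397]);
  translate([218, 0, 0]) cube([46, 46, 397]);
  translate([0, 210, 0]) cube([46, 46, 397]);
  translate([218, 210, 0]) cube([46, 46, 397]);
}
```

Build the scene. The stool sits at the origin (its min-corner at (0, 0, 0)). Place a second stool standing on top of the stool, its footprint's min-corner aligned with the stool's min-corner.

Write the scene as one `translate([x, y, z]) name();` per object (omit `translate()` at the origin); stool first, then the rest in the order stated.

stool();
translate([0, 0, 384]) stool_2();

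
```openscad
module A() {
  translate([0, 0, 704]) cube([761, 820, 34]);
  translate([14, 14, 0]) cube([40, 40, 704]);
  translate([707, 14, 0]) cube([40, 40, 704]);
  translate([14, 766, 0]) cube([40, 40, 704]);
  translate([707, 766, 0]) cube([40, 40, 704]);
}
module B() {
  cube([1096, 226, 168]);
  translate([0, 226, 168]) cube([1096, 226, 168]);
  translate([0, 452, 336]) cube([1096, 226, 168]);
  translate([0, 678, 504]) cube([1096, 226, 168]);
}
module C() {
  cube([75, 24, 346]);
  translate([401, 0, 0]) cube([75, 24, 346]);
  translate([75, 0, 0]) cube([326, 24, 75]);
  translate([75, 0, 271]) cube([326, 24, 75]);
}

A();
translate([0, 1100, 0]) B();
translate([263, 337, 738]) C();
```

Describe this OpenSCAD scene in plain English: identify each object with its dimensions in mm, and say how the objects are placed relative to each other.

A is a table with a 761×820 mm rectangular top, 34 mm thick, top surface at z = 738 mm, supported by four 40×40 mm square legs, each inset 14 mm from the nearest pair of top edges, running from the floor.

B is a run of 4 identical solid stair steps. Each tread is 1096×226 mm and each step block is 168 mm high. Step 1 rests on the floor; step k is offset from step 1 by (k−1)×226 mm in y and (k−1)×168 mm in z.

C is a rectangular picture frame lying in the x–z plane (depth along y). The opening is 326 mm wide (x) by 196 mm tall (z), surrounded by a border 75 mm wide on all four sides. The frame is 24 mm deep and is made of two full-height vertical stiles with two horizontal rails fitted between them.

The staircase is on the floor beside the table on its +y side. The picture frame is on top of the table.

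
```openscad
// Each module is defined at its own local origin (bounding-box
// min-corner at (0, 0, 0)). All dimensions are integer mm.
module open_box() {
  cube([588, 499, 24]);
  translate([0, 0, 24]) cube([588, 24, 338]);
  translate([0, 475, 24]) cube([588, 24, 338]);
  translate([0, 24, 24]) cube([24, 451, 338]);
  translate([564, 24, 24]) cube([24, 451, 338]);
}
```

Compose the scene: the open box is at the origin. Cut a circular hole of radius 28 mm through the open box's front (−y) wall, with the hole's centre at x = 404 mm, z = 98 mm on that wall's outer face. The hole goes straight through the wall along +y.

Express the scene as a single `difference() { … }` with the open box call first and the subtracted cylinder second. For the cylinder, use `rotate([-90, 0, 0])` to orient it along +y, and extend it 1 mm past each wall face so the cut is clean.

difference() {
  open_box();
  translate([404, -1, 98]) rotate([-90, 0, 0]) cylinder(h = 26, r = 28);
}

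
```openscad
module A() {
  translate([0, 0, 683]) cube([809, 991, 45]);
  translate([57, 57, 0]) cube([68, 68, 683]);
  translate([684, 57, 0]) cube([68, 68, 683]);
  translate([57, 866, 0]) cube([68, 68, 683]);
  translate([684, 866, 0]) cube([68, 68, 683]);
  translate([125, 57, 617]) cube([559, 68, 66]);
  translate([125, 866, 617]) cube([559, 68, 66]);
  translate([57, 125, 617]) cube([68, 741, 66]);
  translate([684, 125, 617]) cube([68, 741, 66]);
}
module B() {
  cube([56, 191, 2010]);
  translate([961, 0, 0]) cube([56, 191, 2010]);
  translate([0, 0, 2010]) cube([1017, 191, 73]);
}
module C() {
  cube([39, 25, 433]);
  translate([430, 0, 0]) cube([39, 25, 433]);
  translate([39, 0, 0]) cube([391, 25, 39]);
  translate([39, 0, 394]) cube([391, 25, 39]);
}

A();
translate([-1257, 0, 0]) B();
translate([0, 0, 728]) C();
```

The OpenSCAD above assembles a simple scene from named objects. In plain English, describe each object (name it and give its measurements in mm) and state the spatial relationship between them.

A is a table with a 809×991 mm rectangular top, 45 mm thick, top surface at z = 728 mm, supported by four 68×68 mm square legs, each inset 57 mm from the nearest pair of top edges, running from the floor. Four apron rails, 68 mm thick and 66 mm tall, run between adjacent legs with their top edges flush with the underside of the top and their outer faces flush with the legs' outer faces.

B is a rectangular door frame: two vertical jambs of 56×191 mm section, 2010 mm tall, with a clear opening 905 mm wide between their inner faces. A header 73 mm tall and 191 mm deep lies on top of the jambs and spans the full outside width.

C is a picture frame with a 391×355 mm rectangular opening (x by z) and a uniform 39 mm border on every side. Frame depth is 25 mm along y. It is built from two vertical stiles running the full outside height and two horizontal rails spanning the gap between the stiles.

The door frame is on the floor beside the table on its −x side. The picture frame is on top of the table.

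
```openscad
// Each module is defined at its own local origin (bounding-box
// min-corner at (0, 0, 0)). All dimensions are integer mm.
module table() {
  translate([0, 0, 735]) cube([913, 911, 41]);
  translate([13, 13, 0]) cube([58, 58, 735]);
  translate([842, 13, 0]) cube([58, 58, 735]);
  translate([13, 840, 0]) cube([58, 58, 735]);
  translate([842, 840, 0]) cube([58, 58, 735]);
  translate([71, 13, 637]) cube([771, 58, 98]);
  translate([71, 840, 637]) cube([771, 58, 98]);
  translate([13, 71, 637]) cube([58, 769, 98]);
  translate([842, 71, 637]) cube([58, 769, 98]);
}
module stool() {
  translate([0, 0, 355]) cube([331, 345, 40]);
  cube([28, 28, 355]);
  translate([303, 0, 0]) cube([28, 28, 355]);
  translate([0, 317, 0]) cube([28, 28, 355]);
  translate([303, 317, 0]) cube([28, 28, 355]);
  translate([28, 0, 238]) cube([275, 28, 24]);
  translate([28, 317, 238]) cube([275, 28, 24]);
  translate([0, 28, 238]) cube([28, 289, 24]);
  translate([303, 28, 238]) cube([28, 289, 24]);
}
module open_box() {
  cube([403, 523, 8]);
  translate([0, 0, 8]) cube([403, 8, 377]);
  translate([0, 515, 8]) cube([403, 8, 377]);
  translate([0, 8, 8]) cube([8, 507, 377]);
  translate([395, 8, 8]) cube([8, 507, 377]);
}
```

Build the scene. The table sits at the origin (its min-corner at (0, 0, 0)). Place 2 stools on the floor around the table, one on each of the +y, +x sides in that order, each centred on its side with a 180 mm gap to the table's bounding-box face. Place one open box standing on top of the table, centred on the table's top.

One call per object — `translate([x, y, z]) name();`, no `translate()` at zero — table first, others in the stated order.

table();
translate([291, 1091, 0]) stool();
translate([1093, 283, 0]) stool();
translate([255, 194, 776]) open_box();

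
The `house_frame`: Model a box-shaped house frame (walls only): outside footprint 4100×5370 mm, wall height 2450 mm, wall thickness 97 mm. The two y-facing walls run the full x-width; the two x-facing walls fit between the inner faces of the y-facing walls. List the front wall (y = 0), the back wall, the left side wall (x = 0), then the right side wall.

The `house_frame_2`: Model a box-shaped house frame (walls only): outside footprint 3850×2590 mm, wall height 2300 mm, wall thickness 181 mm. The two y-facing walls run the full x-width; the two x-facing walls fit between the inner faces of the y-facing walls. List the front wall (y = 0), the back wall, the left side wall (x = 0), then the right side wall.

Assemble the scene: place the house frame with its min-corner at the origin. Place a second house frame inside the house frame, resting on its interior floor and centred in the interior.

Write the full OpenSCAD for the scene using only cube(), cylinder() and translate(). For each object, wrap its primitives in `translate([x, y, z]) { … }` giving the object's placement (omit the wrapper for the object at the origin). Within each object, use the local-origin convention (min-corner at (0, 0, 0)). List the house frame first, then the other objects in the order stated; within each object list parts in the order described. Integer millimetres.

cube([4100, 97, 2450]);
translate([0, 5273, 0]) cube([4100, 97, 2450]);
translate([0, 97, 0]) cube([97, 5176, 2450]);
translate([4003, 97, 0]) cube([97, 5176, 2450]);
translate([125, 1390, 0]) {
  cube([3850, 181, 2300]);
  translate([0, 2409, 0]) cube([3850, 181, 2300]);
  translate([0, 181, 0]) cube([181, 2228, 2300]);
  translate([3669, 181, 0]) cube([181, 2228, 2300]);
}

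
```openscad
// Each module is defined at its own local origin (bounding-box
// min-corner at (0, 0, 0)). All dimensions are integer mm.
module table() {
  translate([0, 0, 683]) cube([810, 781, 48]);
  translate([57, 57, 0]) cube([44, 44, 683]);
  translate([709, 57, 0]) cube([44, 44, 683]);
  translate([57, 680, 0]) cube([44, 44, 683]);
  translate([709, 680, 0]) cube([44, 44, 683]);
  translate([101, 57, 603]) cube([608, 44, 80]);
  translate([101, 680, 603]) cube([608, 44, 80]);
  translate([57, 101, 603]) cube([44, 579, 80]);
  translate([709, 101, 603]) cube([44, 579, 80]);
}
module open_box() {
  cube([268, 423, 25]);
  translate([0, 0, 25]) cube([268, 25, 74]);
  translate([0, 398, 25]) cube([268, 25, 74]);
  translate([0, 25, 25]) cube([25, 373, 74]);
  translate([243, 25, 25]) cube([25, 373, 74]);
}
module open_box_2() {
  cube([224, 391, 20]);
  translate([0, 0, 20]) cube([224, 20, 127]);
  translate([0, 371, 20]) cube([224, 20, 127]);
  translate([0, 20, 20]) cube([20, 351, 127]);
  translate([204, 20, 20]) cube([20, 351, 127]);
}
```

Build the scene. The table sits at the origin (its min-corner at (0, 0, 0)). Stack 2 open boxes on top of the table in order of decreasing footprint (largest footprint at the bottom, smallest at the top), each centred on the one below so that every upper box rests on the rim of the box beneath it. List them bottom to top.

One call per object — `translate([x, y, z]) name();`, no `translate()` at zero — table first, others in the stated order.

table();
translate([271, 179, 731]) open_box();
translate([293, 195, 830]) open_box_2();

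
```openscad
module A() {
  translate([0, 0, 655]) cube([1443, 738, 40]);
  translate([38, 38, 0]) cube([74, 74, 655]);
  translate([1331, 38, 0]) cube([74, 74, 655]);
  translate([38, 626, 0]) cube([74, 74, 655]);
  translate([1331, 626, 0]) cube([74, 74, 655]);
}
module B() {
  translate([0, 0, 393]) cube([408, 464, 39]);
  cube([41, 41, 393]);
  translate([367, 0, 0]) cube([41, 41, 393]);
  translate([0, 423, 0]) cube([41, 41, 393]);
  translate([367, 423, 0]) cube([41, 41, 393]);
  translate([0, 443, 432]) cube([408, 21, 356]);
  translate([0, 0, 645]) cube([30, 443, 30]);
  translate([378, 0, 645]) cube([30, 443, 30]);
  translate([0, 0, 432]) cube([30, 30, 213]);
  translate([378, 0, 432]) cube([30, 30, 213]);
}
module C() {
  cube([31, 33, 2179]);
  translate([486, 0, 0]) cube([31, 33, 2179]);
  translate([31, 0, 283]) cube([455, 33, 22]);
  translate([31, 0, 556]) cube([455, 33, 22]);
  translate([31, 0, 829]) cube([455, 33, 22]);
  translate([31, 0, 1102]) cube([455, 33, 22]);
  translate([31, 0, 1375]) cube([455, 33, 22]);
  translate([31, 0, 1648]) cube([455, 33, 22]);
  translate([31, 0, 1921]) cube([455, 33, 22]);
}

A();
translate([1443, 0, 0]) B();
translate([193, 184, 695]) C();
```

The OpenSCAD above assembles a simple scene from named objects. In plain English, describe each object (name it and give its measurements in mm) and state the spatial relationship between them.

A is a rectangular dining table. The top is 1443×738×40 mm with its upper surface at z = 695 mm. It stands on four 74×74 mm square legs, each inset 38 mm from the nearest pair of top edges, running from the floor to the underside of the top.

B is a chair. The seat is a 408×464×39 mm slab with its top at z = 432 mm, on four 41×41 mm corner legs (flush with the seat edges, standing on z = 0). A flat backrest 21 mm thick, 356 mm tall, spans the full seat width and rises from the seat top along its +y edge, rear face flush with the rear of the seat. Two armrests of 30×30 mm section run along each side from the seat's front edge to the front of the backrest, top faces 243 mm above the seat top and outer faces flush with the seat's x-edges; a 30×30 mm post under the front of each armrest stands on the seat at the front corner.

C is a wooden ladder with two side rails of 31×33 mm section and 2179 mm height, set 517 mm apart overall. Between them run 7 rectangular rungs (33 mm deep, 22 mm thick), front faces flush with the rails' −y face. The bottom of the first rung is 283 mm above the floor and each subsequent rung is 273 mm higher than the one below.

The chair is against the table's +x side, with their −y faces flush. The ladder is on top of the table.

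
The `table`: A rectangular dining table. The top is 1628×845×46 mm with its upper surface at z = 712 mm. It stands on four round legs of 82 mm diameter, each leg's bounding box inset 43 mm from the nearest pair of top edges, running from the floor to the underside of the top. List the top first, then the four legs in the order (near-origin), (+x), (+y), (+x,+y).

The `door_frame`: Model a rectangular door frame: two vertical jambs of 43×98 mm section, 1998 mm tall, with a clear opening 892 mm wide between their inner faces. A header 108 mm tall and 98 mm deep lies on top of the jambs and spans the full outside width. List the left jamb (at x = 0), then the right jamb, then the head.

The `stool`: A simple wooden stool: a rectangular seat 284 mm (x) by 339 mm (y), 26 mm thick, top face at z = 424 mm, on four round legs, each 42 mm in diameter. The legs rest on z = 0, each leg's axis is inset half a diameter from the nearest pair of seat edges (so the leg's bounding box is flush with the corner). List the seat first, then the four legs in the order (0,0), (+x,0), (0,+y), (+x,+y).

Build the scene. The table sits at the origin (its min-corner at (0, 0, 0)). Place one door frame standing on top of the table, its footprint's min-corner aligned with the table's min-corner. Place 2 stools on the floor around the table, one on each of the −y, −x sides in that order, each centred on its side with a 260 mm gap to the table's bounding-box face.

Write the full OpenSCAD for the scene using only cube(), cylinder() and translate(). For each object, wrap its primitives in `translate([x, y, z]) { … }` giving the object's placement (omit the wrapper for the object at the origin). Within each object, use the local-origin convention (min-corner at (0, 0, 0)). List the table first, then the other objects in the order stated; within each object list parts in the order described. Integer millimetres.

translate([0, 0, 666]) cube([1628, 845, 46]);
translate([84, 84, 0]) cylinder(h = 666, r = 41);
translate([1544, 84, 0]) cylinder(h = 666, r = 41);
translate([84, 761, 0]) cylinder(h = 666, r = 41);
translate([1544, 761, 0]) cylinder(h = 666, r = 41);
translate([0, 0, 712]) {
  cube([43, 98, 1998]);
  translate([935, 0, 0]) cube([43, 98, 1998]);
  translate([0, 0, 1998]) cube([978, 98, 108]);
}
translate([672, -599, 0]) {
  translate([0, 0, 398]) cube([284, 339, 26]);
  translate([21, 21, 0]) cylinder(h = 398, r = 21);
  translate([263, 21, 0]) cylinder(h = 398, r = 21);
  translate([21, 318, 0]) cylinder(h = 398, r = 21);
  translate([263, 318, 0]) cylinder(h = 398, r = 21);
}
translate([-544, 253, 0]) {
  translate([0, 0, 398]) cube([284, 339, 26]);
  translate([21, 21, 0]) cylinder(h = 398, r = 21);
  translate([263, 21, 0]) cylinder(h = 398, r = 21);
  translate([21, 318, 0]) cylinder(h = 398, r = 21);
  translate([263, 318, 0]) cylinder(h = 398, r = 21);
}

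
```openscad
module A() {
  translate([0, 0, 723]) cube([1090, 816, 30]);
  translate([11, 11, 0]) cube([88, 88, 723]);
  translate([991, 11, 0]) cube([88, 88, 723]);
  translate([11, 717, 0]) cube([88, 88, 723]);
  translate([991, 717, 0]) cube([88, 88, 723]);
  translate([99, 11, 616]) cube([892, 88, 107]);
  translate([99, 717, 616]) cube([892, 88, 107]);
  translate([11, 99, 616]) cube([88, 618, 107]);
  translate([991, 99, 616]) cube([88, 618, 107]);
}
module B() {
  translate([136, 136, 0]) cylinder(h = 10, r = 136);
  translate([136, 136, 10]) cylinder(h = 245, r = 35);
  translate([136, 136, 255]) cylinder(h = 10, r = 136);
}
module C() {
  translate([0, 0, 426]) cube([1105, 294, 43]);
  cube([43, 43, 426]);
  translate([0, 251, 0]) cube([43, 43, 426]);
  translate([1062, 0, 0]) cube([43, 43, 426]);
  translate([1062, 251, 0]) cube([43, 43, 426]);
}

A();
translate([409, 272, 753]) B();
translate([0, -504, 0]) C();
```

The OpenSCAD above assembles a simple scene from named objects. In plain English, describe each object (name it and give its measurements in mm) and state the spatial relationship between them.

A is a table: top 1090 mm (x) × 816 mm (y), 30 mm thick, upper face at z = 753 mm, on four 88×88 mm square legs, each inset 11 mm from the nearest pair of top edges, running from z = 0 to the bottom of the top. Four apron rails, 88 mm thick and 107 mm tall, run between adjacent legs with their top edges flush with the underside of the top and their outer faces flush with the legs' outer faces.

B is a spool: two coaxial disc flanges of radius 136 mm and thickness 10 mm, joined by a core cylinder of radius 35 mm and height 245 mm. The lower flange rests on z = 0 and the three cylinders share a vertical axis.

C is a long wooden bench with a 1105 mm (x) × 294 mm (y) seat, 43 mm thick, its top surface 469 mm above the floor. Four 43 mm square legs at the seat corners, flush with the edges, run from z = 0 to the seat underside.

The spool is on top of the table, centred. The bench is on the floor beside the table on its −y side.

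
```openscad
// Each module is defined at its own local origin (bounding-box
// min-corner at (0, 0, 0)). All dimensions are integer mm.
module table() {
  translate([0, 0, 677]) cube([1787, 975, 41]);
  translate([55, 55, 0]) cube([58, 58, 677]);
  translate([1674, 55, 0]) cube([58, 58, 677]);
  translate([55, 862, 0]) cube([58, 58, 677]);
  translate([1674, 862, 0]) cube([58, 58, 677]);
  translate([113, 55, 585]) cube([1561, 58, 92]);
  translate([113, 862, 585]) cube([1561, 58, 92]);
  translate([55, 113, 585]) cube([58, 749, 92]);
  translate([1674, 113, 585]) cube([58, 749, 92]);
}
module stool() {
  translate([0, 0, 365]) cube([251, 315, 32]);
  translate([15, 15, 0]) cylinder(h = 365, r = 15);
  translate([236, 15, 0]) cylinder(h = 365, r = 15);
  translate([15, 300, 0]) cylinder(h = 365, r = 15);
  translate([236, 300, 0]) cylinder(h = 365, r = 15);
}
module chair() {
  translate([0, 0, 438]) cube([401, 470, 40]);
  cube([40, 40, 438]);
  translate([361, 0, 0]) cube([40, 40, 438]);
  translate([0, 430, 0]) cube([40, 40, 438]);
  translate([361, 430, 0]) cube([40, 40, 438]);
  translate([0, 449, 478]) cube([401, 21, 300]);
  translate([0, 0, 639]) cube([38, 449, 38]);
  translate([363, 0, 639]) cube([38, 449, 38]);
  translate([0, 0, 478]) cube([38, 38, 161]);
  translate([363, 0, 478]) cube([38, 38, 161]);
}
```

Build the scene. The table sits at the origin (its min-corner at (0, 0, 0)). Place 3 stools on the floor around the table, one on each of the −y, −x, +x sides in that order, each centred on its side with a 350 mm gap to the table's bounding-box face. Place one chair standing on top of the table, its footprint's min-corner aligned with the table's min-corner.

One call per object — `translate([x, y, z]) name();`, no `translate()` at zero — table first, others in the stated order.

table();
translate([768, -665, 0]) stool();
translate([-601, 330, 0]) stool();
translate([2137, 330, 0]) stool();
translate([0, 0, 718]) chair();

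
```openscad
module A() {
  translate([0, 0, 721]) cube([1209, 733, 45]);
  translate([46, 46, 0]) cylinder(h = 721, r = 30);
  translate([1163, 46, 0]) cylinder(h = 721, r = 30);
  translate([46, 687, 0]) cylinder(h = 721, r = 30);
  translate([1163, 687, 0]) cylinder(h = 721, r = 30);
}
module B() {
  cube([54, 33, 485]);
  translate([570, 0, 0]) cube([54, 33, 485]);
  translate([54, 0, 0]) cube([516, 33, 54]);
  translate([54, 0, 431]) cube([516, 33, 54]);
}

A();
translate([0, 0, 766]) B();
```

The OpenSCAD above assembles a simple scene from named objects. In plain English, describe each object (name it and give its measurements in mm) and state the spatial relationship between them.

A is a table: top 1209 mm (x) × 733 mm (y), 45 mm thick, upper face at z = 766 mm, on four round legs of 60 mm diameter, each leg's bounding box inset 16 mm from the nearest pair of top edges, running from z = 0 to the bottom of the top.

B is a rectangular picture frame lying in the x–z plane (depth along y). The opening is 516 mm wide (x) by 377 mm tall (z), surrounded by a border 54 mm wide on all four sides. The frame is 33 mm deep and is made of two full-height vertical stiles with two horizontal rails fitted between them.

The picture frame is on top of the table.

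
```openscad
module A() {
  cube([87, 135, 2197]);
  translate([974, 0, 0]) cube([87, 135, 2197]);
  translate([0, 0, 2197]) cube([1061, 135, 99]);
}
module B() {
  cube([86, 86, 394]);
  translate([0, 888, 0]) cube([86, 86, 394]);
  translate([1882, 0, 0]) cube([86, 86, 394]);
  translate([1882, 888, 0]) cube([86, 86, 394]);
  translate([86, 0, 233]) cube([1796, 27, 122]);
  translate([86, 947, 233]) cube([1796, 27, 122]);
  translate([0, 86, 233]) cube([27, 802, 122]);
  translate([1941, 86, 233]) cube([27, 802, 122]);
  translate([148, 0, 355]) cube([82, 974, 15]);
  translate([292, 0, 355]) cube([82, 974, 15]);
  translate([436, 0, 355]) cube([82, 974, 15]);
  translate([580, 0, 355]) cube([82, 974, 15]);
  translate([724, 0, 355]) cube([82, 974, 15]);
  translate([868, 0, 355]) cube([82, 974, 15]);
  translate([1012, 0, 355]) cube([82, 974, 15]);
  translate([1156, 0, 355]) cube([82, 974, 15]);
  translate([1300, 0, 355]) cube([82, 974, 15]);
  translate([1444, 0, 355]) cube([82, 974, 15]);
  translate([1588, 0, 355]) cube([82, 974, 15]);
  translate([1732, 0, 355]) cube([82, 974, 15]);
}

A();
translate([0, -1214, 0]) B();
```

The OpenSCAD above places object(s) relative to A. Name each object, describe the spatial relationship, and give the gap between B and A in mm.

The bed frame's nearest face is 240 mm from the door frame's −y face.

A is a door frame. B is a bed frame. The bed frame is on the floor beside the door frame on its −y side. The gap between the bed frame and the door frame is 240 mm.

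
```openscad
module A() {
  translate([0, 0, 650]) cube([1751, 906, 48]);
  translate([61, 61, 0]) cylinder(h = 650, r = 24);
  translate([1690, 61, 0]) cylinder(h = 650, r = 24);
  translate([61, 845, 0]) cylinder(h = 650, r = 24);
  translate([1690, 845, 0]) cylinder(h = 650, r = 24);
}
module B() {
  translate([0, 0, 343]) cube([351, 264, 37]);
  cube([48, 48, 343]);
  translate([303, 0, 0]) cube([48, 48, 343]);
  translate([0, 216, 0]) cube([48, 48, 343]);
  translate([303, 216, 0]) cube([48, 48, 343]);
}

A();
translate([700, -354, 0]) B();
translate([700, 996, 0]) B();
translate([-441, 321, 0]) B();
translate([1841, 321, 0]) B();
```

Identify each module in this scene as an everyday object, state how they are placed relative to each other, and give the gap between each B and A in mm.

A is a table. B is a stool. Four stools sit around the table at the −y, +y, −x, +x sides. The gap between each stool and the table is 90 mm.

Each stool's nearest face is 90 mm from the table's bounding box.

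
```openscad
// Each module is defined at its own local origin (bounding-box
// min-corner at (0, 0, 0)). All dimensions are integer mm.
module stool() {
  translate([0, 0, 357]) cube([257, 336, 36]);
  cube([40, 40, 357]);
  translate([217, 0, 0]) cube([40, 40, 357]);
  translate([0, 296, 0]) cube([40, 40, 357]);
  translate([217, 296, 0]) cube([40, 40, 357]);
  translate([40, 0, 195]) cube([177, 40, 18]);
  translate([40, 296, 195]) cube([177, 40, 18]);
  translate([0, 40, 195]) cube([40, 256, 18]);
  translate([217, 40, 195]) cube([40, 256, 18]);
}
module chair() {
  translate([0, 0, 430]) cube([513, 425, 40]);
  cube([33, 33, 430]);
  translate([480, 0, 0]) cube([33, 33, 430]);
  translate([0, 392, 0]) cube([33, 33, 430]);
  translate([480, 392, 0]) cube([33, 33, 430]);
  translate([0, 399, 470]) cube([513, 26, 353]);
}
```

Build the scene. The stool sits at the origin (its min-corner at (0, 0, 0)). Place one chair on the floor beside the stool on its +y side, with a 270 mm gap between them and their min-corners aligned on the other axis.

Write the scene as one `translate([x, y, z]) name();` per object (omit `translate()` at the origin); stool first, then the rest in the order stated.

stool();
translate([0, 606, 0]) chair();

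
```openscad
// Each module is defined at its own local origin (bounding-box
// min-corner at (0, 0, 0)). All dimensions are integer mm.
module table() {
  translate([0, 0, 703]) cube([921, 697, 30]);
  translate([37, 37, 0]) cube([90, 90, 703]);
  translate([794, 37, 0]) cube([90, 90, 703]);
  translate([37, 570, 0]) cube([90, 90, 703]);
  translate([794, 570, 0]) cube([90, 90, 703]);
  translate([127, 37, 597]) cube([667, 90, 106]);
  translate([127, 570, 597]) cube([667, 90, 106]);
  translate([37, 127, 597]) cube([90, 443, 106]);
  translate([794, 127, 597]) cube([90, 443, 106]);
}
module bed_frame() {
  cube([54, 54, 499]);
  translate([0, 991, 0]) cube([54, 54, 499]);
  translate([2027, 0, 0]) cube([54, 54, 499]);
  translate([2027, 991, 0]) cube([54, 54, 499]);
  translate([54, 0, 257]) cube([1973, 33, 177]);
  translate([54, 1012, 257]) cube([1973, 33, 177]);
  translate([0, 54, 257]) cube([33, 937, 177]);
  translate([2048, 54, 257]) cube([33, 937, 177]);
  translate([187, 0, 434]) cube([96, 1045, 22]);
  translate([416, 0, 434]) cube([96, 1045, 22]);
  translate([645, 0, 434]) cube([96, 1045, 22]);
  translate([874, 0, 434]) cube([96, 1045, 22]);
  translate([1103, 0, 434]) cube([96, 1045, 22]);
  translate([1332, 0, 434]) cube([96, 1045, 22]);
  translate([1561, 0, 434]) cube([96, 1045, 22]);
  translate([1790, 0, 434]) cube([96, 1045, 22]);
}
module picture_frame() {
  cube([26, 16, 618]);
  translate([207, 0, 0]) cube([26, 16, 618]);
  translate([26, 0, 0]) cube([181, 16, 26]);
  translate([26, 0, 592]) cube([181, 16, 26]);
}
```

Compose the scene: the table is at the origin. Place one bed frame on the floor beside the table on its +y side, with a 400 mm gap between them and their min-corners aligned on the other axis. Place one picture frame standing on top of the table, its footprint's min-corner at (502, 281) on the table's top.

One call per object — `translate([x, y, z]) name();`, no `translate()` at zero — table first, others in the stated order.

table();
translate([0, 1097, 0]) bed_frame();
translate([502, 281, 733]) picture_frame();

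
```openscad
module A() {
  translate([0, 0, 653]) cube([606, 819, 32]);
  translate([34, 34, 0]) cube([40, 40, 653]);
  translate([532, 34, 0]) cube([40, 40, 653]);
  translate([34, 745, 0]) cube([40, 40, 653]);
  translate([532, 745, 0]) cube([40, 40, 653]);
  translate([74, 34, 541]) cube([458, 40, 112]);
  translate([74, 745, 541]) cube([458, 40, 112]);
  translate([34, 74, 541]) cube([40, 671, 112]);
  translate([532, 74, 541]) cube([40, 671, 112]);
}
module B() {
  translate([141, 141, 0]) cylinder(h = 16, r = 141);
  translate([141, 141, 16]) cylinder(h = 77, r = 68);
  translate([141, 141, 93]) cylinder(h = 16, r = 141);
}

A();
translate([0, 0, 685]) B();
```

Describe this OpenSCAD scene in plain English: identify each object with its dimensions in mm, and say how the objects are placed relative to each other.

A is a table: top 606 mm (x) × 819 mm (y), 32 mm thick, upper face at z = 685 mm, on four 40×40 mm square legs, each inset 34 mm from the nearest pair of top edges, running from z = 0 to the bottom of the top. Four apron rails, 40 mm thick and 112 mm tall, run between adjacent legs with their top edges flush with the underside of the top and their outer faces flush with the legs' outer faces.

B is a spool: two coaxial disc flanges of radius 141 mm and thickness 16 mm, joined by a core cylinder of radius 68 mm and height 77 mm. The lower flange rests on z = 0 and the three cylinders share a vertical axis.

The spool is on top of the table.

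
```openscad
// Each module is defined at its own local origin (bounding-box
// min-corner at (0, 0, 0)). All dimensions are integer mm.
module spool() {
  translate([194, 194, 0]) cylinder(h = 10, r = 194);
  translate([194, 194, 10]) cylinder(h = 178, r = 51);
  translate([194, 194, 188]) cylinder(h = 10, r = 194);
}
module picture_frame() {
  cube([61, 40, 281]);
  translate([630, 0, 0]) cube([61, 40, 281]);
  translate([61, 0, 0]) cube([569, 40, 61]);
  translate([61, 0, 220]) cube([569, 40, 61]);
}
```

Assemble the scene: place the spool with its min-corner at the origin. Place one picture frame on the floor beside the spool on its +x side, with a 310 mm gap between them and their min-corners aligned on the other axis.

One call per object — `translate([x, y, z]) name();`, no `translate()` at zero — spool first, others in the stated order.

spool();
translate([698, 0, 0]) picture_frame();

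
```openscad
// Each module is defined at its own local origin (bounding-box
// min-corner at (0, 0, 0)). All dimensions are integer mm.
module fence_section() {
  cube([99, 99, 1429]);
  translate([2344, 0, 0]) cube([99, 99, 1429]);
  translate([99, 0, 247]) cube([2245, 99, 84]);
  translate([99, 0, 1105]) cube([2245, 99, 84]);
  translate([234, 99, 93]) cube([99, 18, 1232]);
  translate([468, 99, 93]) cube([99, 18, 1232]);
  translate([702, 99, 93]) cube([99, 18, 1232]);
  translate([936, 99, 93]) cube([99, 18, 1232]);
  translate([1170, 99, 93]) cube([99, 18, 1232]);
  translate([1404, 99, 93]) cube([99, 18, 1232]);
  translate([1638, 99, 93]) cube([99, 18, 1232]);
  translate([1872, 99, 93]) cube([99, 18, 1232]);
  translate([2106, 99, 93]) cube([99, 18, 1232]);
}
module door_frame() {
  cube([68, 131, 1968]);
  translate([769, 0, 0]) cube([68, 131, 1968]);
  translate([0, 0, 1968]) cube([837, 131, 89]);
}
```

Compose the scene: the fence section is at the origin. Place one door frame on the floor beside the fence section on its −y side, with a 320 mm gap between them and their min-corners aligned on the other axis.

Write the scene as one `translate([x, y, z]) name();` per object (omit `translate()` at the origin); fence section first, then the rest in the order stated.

fence_section();
translate([0, -451, 0]) door_frame();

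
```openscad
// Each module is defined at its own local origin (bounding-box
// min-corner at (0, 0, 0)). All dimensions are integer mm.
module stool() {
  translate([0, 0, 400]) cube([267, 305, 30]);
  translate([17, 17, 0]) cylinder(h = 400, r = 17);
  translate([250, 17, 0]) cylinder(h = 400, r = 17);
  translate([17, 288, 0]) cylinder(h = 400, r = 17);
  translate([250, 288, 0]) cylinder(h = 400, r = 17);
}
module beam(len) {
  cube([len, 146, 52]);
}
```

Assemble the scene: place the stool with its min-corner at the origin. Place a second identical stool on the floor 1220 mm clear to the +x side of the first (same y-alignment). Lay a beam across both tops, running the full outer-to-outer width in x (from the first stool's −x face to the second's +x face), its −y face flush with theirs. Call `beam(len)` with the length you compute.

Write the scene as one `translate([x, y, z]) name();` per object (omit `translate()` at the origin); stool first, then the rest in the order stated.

stool();
translate([1487, 0, 0]) stool();
translate([0, 0, 430]) beam(1754);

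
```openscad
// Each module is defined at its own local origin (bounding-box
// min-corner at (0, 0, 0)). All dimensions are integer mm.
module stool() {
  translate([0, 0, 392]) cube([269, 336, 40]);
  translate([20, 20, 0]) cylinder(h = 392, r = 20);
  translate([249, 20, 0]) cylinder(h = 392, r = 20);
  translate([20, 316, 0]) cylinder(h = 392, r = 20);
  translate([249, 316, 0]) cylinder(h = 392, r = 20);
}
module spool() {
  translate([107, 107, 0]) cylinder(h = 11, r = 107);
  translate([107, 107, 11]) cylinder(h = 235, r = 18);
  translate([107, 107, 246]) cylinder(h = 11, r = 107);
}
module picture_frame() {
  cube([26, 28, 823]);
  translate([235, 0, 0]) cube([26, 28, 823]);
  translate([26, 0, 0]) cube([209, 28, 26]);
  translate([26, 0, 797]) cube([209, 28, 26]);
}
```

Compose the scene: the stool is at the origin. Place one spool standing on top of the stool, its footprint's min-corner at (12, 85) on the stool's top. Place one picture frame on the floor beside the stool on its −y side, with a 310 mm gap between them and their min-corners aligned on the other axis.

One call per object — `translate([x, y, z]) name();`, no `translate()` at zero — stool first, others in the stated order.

stool();
translate([12, 85, 432]) spool();
translate([0, -338, 0]) picture_frame();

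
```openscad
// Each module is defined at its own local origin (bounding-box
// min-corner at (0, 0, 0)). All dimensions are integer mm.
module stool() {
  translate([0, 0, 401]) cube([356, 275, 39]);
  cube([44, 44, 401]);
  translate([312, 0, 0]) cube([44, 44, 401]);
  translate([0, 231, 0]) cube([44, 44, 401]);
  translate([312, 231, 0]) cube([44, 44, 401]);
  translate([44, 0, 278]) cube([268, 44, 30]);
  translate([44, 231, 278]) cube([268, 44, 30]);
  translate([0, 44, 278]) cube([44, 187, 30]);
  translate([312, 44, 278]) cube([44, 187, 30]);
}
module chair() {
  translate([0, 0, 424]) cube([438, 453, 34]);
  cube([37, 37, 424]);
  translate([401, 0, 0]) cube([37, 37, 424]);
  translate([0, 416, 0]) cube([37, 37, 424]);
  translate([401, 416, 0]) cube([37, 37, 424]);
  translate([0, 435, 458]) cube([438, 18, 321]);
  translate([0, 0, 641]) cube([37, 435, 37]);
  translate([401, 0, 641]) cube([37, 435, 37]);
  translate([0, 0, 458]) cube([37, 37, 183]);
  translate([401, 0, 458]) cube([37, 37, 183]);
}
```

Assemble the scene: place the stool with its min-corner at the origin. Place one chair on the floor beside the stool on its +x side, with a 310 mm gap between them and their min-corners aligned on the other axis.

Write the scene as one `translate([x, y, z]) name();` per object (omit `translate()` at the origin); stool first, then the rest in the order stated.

stool();
translate([666, 0, 0]) chair();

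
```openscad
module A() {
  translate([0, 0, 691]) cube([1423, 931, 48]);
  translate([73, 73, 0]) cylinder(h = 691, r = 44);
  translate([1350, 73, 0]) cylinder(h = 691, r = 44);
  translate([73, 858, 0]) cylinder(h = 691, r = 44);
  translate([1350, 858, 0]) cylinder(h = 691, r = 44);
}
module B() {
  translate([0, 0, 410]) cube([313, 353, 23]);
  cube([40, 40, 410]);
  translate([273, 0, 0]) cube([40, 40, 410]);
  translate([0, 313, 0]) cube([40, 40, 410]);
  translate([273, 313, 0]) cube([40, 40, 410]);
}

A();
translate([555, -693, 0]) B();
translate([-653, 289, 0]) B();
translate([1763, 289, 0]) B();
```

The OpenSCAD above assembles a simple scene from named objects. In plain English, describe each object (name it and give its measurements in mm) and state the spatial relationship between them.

A is a table with a 1423×931 mm rectangular top, 48 mm thick, top surface at z = 739 mm, supported by four round legs of 88 mm diameter, each leg's bounding box inset 29 mm from the nearest pair of top edges, running from the floor.

B is a simple wooden stool: a rectangular seat 313 mm (x) by 353 mm (y), 23 mm thick, top face at z = 433 mm, on four square legs, each 40×40 mm in cross-section. The legs rest on z = 0, each flush with a corner of the seat.

Three stools sit around the table at the −y, −x, +x sides.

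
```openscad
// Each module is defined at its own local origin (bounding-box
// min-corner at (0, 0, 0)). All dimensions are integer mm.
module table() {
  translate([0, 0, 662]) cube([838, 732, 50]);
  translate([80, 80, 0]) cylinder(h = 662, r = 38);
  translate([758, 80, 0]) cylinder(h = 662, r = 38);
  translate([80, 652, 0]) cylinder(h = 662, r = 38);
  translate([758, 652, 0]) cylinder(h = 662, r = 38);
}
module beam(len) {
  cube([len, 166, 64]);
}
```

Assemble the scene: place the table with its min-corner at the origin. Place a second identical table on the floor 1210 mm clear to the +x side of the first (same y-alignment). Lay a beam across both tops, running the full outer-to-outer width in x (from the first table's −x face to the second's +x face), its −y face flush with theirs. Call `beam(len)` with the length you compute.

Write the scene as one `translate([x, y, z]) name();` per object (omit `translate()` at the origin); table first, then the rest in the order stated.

table();
translate([2048, 0, 0]) table();
translate([0, 0, 712]) beam(2886);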